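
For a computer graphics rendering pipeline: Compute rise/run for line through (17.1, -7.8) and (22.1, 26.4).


slope = (y2-y1)/(x2-x1) = (26.4-(-7.8))/(22.1-17.1) = 34.2/5 = 6.84

6.84


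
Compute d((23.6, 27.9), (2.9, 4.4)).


dx=-20.7, dy=-23.5
d^2 = (-20.7)^2 + (-23.5)^2 = 980.74
d = sqrt(980.74) = 31.3168

31.3168


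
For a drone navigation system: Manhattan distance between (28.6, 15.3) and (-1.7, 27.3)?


|28.6-(-1.7)| + |15.3-27.3| = 30.3 + 12 = 42.3

42.3


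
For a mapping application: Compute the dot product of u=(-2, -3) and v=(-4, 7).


u . v = u_x*v_x + u_y*v_y = (-2)*(-4) + (-3)*7
= 8 + (-21) = -13

-13


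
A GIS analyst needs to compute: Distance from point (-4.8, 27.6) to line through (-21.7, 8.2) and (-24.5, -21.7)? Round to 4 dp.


|cross product| = 450.99
|line direction| = sqrt(901.85) = 30.0308
Distance = 450.99/sqrt(901.85) = 15.0176

15.0176


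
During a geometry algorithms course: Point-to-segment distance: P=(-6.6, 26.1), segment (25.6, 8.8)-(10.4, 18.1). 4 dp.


Project P onto AB: t = 1 (clamped to [0,1])
Closest point on segment: (10.4, 18.1)
Distance: 18.7883

18.7883


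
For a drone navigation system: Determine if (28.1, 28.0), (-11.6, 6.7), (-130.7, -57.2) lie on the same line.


Cross product: ((-11.6)-28.1)*((-57.2)-28) - (6.7-28)*((-130.7)-28.1)
= 0

Yes, collinear


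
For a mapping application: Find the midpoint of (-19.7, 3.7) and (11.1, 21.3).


M = (((-19.7)+11.1)/2, (3.7+21.3)/2)
= (-4.3, 12.5)

(-4.3, 12.5)


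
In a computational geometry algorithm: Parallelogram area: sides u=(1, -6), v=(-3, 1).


|u x v| = |1*1 - (-6)*(-3)|
= |1 - 18| = 17

17


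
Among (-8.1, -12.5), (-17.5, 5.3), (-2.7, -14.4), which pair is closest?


d(P0,P1) = 20.1296, d(P0,P2) = 5.7245, d(P1,P2) = 24.64
Closest: P0 and P2

Closest pair: (-8.1, -12.5) and (-2.7, -14.4), distance = 5.7245


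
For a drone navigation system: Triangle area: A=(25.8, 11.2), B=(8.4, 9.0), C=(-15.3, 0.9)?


Area = |x_A(y_B-y_C) + x_B(y_C-y_A) + x_C(y_A-y_B)|/2
= |208.98 + (-86.52) + (-33.66)|/2
= 88.8/2 = 44.4

44.4


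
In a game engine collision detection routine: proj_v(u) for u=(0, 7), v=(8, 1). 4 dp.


u.v = 7, |v| = sqrt(65) = 8.0623
Scalar projection = u.v / |v| = 7 / sqrt(65) = 0.8682

0.8682


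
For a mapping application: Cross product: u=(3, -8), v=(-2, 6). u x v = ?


u x v = u_x*v_y - u_y*v_x = 3*6 - (-8)*(-2)
= 18 - 16 = 2

2


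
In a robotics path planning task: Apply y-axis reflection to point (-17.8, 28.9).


Reflection over y-axis: (x,y) -> (-x,y)
(-17.8, 28.9) -> (17.8, 28.9)

(17.8, 28.9)


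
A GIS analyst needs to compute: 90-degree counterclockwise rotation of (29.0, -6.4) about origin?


90° CCW: (x,y) -> (-y, x)
(29,-6.4) -> (6.4, 29)

(6.4, 29)


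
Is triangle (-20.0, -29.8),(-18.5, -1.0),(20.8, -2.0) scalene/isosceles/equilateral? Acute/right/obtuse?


Side lengths squared: AB^2=831.69, BC^2=1545.49, CA^2=2437.48
Sorted: [831.69, 1545.49, 2437.48]
By sides: Scalene, By angles: Obtuse

Scalene, Obtuse


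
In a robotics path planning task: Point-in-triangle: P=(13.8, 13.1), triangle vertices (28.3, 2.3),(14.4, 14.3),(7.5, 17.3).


Cross products: AB x AP = 23.88, BC x BP = 10.08, CA x CP = 7.14
All same sign? yes

Yes, inside


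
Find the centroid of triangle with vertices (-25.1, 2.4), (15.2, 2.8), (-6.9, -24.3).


Centroid = ((x_A+x_B+x_C)/3, (y_A+y_B+y_C)/3)
= (((-25.1)+15.2+(-6.9))/3, (2.4+2.8+(-24.3))/3)
= (-5.6, -6.3667)

(-5.6, -6.3667)


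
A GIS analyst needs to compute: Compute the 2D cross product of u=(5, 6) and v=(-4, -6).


u x v = u_x*v_y - u_y*v_x = 5*(-6) - 6*(-4)
= (-30) - (-24) = -6

-6


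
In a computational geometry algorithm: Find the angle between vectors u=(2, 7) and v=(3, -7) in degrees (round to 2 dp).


u.v = -43, |u| = sqrt(53) = 7.2801, |v| = sqrt(58) = 7.6158
cos(theta) = u.v/(|u||v|) = -43/sqrt(3074) = -0.775562
theta = acos(-0.775562) = 140.86 degrees

140.86 degrees


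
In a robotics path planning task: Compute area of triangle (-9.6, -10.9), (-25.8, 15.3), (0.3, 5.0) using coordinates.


Area = |x_A(y_B-y_C) + x_B(y_C-y_A) + x_C(y_A-y_B)|/2
= |(-98.88) + (-410.22) + (-7.86)|/2
= 516.96/2 = 258.48

258.48


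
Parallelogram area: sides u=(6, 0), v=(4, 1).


|u x v| = |6*1 - 0*4|
= |6 - 0| = 6

6


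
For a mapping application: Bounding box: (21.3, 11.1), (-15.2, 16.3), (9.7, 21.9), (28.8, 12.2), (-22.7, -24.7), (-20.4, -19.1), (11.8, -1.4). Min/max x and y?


x range: [-22.7, 28.8]
y range: [-24.7, 21.9]
Bounding box: (-22.7,-24.7) to (28.8,21.9)

(-22.7,-24.7) to (28.8,21.9)


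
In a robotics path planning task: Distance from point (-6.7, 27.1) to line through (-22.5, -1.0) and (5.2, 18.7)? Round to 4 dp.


|cross product| = 467.11
|line direction| = sqrt(1155.38) = 33.9909
Distance = 467.11/sqrt(1155.38) = 13.7422

13.7422


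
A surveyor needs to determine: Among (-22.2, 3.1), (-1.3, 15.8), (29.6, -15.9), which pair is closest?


d(P0,P1) = 24.4561, d(P0,P2) = 55.1746, d(P1,P2) = 44.2685
Closest: P0 and P1

Closest pair: (-22.2, 3.1) and (-1.3, 15.8), distance = 24.4561


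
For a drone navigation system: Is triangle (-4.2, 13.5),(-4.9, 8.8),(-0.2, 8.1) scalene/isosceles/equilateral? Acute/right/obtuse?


Side lengths squared: AB^2=22.58, BC^2=22.58, CA^2=45.16
Sorted: [22.58, 22.58, 45.16]
By sides: Isosceles, By angles: Right

Isosceles, Right


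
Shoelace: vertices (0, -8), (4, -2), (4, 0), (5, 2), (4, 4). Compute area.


Shoelace sum: (0*(-2) - 4*(-8)) + (4*0 - 4*(-2)) + (4*2 - 5*0) + (5*4 - 4*2) + (4*(-8) - 0*4)
= 28
Area = |28|/2 = 14

14


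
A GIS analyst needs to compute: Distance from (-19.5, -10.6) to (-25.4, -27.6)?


dx=-5.9, dy=-17
d^2 = (-5.9)^2 + (-17)^2 = 323.81
d = sqrt(323.81) = 17.9947

17.9947


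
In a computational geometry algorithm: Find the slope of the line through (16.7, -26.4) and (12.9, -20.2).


slope = (y2-y1)/(x2-x1) = ((-20.2)-(-26.4))/(12.9-16.7) = 6.2/(-3.8) = -1.6316

-1.6316


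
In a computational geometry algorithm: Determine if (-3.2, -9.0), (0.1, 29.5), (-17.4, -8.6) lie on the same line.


Cross product: (0.1-(-3.2))*((-8.6)-(-9)) - (29.5-(-9))*((-17.4)-(-3.2))
= 548.02

No, not collinear


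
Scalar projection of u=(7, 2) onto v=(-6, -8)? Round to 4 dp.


u.v = -58, |v| = sqrt(100) = 10
Scalar projection = u.v / |v| = -58 / sqrt(100) = -5.8

-5.8


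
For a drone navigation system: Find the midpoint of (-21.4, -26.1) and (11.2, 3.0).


M = (((-21.4)+11.2)/2, ((-26.1)+3)/2)
= (-5.1, -11.55)

(-5.1, -11.55)


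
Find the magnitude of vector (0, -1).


|u| = sqrt(0^2 + (-1)^2) = sqrt(1) = 1

1


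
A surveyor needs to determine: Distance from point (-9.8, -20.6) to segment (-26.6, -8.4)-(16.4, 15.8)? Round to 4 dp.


Project P onto AB: t = 0.1755 (clamped to [0,1])
Closest point on segment: (-19.0556, -4.1541)
Distance: 18.8715

18.8715


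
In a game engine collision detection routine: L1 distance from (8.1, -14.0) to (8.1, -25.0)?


|8.1-8.1| + |(-14)-(-25)| = 0 + 11 = 11

11


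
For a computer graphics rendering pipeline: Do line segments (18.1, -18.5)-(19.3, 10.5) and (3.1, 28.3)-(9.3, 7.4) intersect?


Cross products: d1=23.34, d2=228.22, d3=491.16, d4=286.28
d1*d2 < 0 and d3*d4 < 0? no

No, they don't intersect


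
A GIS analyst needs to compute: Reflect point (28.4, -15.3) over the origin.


Reflection over origin: (x,y) -> (-x,-y)
(28.4, -15.3) -> (-28.4, 15.3)

(-28.4, 15.3)


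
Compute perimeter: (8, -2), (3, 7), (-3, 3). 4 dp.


Sides: (8, -2)->(3, 7): sqrt(106) = 10.29563, (3, 7)->(-3, 3): sqrt(52) = 7.211103, (-3, 3)->(8, -2): sqrt(146) = 12.083046
Sum = 29.589779
Perimeter = 29.5898

29.5898


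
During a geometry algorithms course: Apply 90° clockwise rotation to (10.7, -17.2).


90° CW: (x,y) -> (y, -x)
(10.7,-17.2) -> (-17.2, -10.7)

(-17.2, -10.7)


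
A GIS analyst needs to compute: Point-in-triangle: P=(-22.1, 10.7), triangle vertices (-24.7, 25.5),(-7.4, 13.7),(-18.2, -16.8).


Cross products: AB x AP = -225.36, BC x BP = -415.95, CA x CP = -13.78
All same sign? yes

Yes, inside


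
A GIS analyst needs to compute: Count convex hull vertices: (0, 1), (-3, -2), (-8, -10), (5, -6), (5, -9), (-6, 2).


Convex hull vertices (CCW): (-8, -10), (5, -9), (5, -6), (0, 1), (-6, 2)
Count = 5

5


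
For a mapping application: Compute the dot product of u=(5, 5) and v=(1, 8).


u . v = u_x*v_x + u_y*v_y = 5*1 + 5*8
= 5 + 40 = 45

45


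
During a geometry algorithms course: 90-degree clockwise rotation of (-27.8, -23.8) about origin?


90° CW: (x,y) -> (y, -x)
(-27.8,-23.8) -> (-23.8, 27.8)

(-23.8, 27.8)


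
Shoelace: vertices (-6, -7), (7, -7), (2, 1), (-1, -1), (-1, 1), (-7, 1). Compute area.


Shoelace sum: ((-6)*(-7) - 7*(-7)) + (7*1 - 2*(-7)) + (2*(-1) - (-1)*1) + ((-1)*1 - (-1)*(-1)) + ((-1)*1 - (-7)*1) + ((-7)*(-7) - (-6)*1)
= 170
Area = |170|/2 = 85

85


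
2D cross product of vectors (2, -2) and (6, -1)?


u x v = u_x*v_y - u_y*v_x = 2*(-1) - (-2)*6
= (-2) - (-12) = 10

10


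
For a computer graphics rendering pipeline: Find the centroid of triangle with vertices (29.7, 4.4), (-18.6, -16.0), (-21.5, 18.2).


Centroid = ((x_A+x_B+x_C)/3, (y_A+y_B+y_C)/3)
= ((29.7+(-18.6)+(-21.5))/3, (4.4+(-16)+18.2)/3)
= (-3.4667, 2.2)

(-3.4667, 2.2)


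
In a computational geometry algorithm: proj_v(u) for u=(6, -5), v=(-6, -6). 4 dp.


u.v = -6, |v| = sqrt(72) = 8.4853
Scalar projection = u.v / |v| = -6 / sqrt(72) = -0.7071

-0.7071


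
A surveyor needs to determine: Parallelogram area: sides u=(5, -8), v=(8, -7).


|u x v| = |5*(-7) - (-8)*8|
= |(-35) - (-64)| = 29

29


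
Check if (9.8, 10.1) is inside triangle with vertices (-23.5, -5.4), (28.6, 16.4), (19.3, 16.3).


Cross products: AB x AP = 81.61, BC x BP = 56.71, CA x CP = 59.21
All same sign? yes

Yes, inside


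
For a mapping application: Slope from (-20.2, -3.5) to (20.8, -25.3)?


slope = (y2-y1)/(x2-x1) = ((-25.3)-(-3.5))/(20.8-(-20.2)) = (-21.8)/41 = -0.5317

-0.5317


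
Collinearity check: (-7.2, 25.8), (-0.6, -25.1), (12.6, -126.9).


Cross product: ((-0.6)-(-7.2))*((-126.9)-25.8) - ((-25.1)-25.8)*(12.6-(-7.2))
= 0

Yes, collinear


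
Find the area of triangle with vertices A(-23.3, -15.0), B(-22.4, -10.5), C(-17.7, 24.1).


Area = |x_A(y_B-y_C) + x_B(y_C-y_A) + x_C(y_A-y_B)|/2
= |806.18 + (-875.84) + 79.65|/2
= 9.99/2 = 4.995

4.995


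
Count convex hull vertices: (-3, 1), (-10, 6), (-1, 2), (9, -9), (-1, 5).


Convex hull vertices (CCW): (-10, 6), (9, -9), (-1, 5)
Count = 3

3


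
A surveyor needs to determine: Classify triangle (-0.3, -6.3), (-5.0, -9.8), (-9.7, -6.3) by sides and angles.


Side lengths squared: AB^2=34.34, BC^2=34.34, CA^2=88.36
Sorted: [34.34, 34.34, 88.36]
By sides: Isosceles, By angles: Obtuse

Isosceles, Obtuse


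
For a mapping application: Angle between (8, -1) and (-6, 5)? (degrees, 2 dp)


u.v = -53, |u| = sqrt(65) = 8.0623, |v| = sqrt(61) = 7.8102
cos(theta) = u.v/(|u||v|) = -53/sqrt(3965) = -0.841694
theta = acos(-0.841694) = 147.32 degrees

147.32 degrees


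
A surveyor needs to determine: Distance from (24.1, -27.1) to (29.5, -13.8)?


dx=5.4, dy=13.3
d^2 = 5.4^2 + 13.3^2 = 206.05
d = sqrt(206.05) = 14.3544

14.3544


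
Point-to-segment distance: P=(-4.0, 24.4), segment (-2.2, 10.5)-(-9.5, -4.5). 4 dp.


Project P onto AB: t = 0 (clamped to [0,1])
Closest point on segment: (-2.2, 10.5)
Distance: 14.0161

14.0161


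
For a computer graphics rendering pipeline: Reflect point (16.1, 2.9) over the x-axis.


Reflection over x-axis: (x,y) -> (x,-y)
(16.1, 2.9) -> (16.1, -2.9)

(16.1, -2.9)


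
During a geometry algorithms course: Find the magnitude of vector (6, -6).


|u| = sqrt(6^2 + (-6)^2) = sqrt(72) = 8.4853

8.4853


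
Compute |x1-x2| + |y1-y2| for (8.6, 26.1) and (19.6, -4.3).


|8.6-19.6| + |26.1-(-4.3)| = 11 + 30.4 = 41.4

41.4


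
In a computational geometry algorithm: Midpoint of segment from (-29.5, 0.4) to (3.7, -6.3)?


M = (((-29.5)+3.7)/2, (0.4+(-6.3))/2)
= (-12.9, -2.95)

(-12.9, -2.95)


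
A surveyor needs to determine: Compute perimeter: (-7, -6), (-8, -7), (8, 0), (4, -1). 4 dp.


Sides: (-7, -6)->(-8, -7): sqrt(2) = 1.414214, (-8, -7)->(8, 0): sqrt(305) = 17.464249, (8, 0)->(4, -1): sqrt(17) = 4.123106, (4, -1)->(-7, -6): sqrt(146) = 12.083046
Sum = 35.084615
Perimeter = 35.0846

35.0846


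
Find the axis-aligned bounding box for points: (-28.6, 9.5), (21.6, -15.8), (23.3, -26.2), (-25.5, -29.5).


x range: [-28.6, 23.3]
y range: [-29.5, 9.5]
Bounding box: (-28.6,-29.5) to (23.3,9.5)

(-28.6,-29.5) to (23.3,9.5)


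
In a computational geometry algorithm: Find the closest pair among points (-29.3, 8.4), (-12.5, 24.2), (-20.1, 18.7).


d(P0,P1) = 23.0625, d(P0,P2) = 13.8105, d(P1,P2) = 9.3814
Closest: P1 and P2

Closest pair: (-12.5, 24.2) and (-20.1, 18.7), distance = 9.3814


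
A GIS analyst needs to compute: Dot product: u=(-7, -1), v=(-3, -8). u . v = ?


u . v = u_x*v_x + u_y*v_y = (-7)*(-3) + (-1)*(-8)
= 21 + 8 = 29

29


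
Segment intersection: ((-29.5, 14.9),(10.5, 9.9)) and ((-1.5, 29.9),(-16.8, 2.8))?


Cross products: d1=-529.3, d2=631.2, d3=740, d4=-420.5
d1*d2 < 0 and d3*d4 < 0? yes

Yes, they intersect


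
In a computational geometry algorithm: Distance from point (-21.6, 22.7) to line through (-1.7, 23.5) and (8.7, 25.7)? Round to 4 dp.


|cross product| = 35.46
|line direction| = sqrt(113) = 10.6301
Distance = 35.46/sqrt(113) = 3.3358

3.3358


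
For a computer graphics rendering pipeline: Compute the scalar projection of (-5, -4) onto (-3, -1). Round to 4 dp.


u.v = 19, |v| = sqrt(10) = 3.1623
Scalar projection = u.v / |v| = 19 / sqrt(10) = 6.0083

6.0083


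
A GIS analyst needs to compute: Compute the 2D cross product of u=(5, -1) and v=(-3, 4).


u x v = u_x*v_y - u_y*v_x = 5*4 - (-1)*(-3)
= 20 - 3 = 17

17


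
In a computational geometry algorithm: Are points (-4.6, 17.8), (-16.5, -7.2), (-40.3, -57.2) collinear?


Cross product: ((-16.5)-(-4.6))*((-57.2)-17.8) - ((-7.2)-17.8)*((-40.3)-(-4.6))
= 0

Yes, collinear


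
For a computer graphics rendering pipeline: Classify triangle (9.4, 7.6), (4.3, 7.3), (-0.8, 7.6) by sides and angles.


Side lengths squared: AB^2=26.1, BC^2=26.1, CA^2=104.04
Sorted: [26.1, 26.1, 104.04]
By sides: Isosceles, By angles: Obtuse

Isosceles, Obtuse


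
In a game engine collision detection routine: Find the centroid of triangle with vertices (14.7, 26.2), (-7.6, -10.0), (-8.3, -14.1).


Centroid = ((x_A+x_B+x_C)/3, (y_A+y_B+y_C)/3)
= ((14.7+(-7.6)+(-8.3))/3, (26.2+(-10)+(-14.1))/3)
= (-0.4, 0.7)

(-0.4, 0.7)


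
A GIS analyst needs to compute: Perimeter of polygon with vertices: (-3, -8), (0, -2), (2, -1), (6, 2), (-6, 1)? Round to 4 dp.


Sides: (-3, -8)->(0, -2): sqrt(45) = 6.708204, (0, -2)->(2, -1): sqrt(5) = 2.236068, (2, -1)->(6, 2): sqrt(25) = 5, (6, 2)->(-6, 1): sqrt(145) = 12.041595, (-6, 1)->(-3, -8): sqrt(90) = 9.486833
Sum = 35.4727
Perimeter = 35.4727

35.4727


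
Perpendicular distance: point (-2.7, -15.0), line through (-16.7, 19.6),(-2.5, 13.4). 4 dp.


|cross product| = 404.52
|line direction| = sqrt(240.08) = 15.4945
Distance = 404.52/sqrt(240.08) = 26.1073

26.1073


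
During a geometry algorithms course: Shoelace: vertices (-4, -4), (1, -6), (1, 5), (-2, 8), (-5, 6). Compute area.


Shoelace sum: ((-4)*(-6) - 1*(-4)) + (1*5 - 1*(-6)) + (1*8 - (-2)*5) + ((-2)*6 - (-5)*8) + ((-5)*(-4) - (-4)*6)
= 129
Area = |129|/2 = 64.5

64.5


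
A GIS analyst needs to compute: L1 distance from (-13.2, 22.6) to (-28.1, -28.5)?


|(-13.2)-(-28.1)| + |22.6-(-28.5)| = 14.9 + 51.1 = 66

66


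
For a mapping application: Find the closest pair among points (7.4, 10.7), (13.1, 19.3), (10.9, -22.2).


d(P0,P1) = 10.3175, d(P0,P2) = 33.0856, d(P1,P2) = 41.5583
Closest: P0 and P1

Closest pair: (7.4, 10.7) and (13.1, 19.3), distance = 10.3175


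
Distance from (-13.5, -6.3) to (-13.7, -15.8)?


dx=-0.2, dy=-9.5
d^2 = (-0.2)^2 + (-9.5)^2 = 90.29
d = sqrt(90.29) = 9.5021

9.5021


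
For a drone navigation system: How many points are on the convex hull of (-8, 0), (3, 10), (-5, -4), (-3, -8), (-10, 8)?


Convex hull vertices (CCW): (-10, 8), (-8, 0), (-3, -8), (3, 10)
Count = 4

4


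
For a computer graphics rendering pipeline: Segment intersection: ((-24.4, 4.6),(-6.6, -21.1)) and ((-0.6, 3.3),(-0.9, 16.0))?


Cross products: d1=301.87, d2=83.52, d3=588.52, d4=806.87
d1*d2 < 0 and d3*d4 < 0? no

No, they don't intersect


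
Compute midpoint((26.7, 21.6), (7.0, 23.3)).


M = ((26.7+7)/2, (21.6+23.3)/2)
= (16.85, 22.45)

(16.85, 22.45)


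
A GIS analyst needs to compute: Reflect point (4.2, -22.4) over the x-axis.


Reflection over x-axis: (x,y) -> (x,-y)
(4.2, -22.4) -> (4.2, 22.4)

(4.2, 22.4)


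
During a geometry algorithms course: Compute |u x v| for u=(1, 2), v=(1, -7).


|u x v| = |1*(-7) - 2*1|
= |(-7) - 2| = 9

9


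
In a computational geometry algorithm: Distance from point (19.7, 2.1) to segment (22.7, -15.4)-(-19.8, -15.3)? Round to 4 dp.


Project P onto AB: t = 0.0716 (clamped to [0,1])
Closest point on segment: (19.6588, -15.3928)
Distance: 17.4929

17.4929


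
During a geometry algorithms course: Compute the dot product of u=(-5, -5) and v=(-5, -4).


u . v = u_x*v_x + u_y*v_y = (-5)*(-5) + (-5)*(-4)
= 25 + 20 = 45

45


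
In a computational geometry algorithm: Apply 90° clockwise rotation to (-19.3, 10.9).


90° CW: (x,y) -> (y, -x)
(-19.3,10.9) -> (10.9, 19.3)

(10.9, 19.3)


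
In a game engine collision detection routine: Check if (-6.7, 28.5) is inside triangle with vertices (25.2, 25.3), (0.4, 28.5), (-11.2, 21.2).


Cross products: AB x AP = 22.72, BC x BP = -51.83, CA x CP = 247.27
All same sign? no

No, outside


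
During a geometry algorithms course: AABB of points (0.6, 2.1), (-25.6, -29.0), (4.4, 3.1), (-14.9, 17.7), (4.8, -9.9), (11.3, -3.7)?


x range: [-25.6, 11.3]
y range: [-29, 17.7]
Bounding box: (-25.6,-29) to (11.3,17.7)

(-25.6,-29) to (11.3,17.7)


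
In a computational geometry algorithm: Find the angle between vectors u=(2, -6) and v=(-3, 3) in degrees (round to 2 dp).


u.v = -24, |u| = sqrt(40) = 6.3246, |v| = sqrt(18) = 4.2426
cos(theta) = u.v/(|u||v|) = -24/sqrt(720) = -0.894427
theta = acos(-0.894427) = 153.43 degrees

153.43 degrees


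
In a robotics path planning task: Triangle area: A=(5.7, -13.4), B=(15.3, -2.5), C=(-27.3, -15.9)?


Area = |x_A(y_B-y_C) + x_B(y_C-y_A) + x_C(y_A-y_B)|/2
= |76.38 + (-38.25) + 297.57|/2
= 335.7/2 = 167.85

167.85


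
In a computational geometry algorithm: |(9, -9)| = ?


|u| = sqrt(9^2 + (-9)^2) = sqrt(162) = 12.7279

12.7279


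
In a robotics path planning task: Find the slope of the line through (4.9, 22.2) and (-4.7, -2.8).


slope = (y2-y1)/(x2-x1) = ((-2.8)-22.2)/((-4.7)-4.9) = (-25)/(-9.6) = 2.6042

2.6042


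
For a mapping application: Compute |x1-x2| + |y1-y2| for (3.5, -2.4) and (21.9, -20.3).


|3.5-21.9| + |(-2.4)-(-20.3)| = 18.4 + 17.9 = 36.3

36.3


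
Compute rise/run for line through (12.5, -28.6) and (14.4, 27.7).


slope = (y2-y1)/(x2-x1) = (27.7-(-28.6))/(14.4-12.5) = 56.3/1.9 = 29.6316

29.6316


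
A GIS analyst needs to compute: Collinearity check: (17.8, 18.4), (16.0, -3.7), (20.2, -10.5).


Cross product: (16-17.8)*((-10.5)-18.4) - ((-3.7)-18.4)*(20.2-17.8)
= 105.06

No, not collinear


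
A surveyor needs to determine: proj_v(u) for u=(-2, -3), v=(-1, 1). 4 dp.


u.v = -1, |v| = sqrt(2) = 1.4142
Scalar projection = u.v / |v| = -1 / sqrt(2) = -0.7071

-0.7071


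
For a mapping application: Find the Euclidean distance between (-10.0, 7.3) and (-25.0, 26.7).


dx=-15, dy=19.4
d^2 = (-15)^2 + 19.4^2 = 601.36
d = sqrt(601.36) = 24.5226

24.5226


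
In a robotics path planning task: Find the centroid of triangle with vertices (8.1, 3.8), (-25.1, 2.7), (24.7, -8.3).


Centroid = ((x_A+x_B+x_C)/3, (y_A+y_B+y_C)/3)
= ((8.1+(-25.1)+24.7)/3, (3.8+2.7+(-8.3))/3)
= (2.5667, -0.6)

(2.5667, -0.6)


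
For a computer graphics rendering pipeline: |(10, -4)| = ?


|u| = sqrt(10^2 + (-4)^2) = sqrt(116) = 10.7703

10.7703


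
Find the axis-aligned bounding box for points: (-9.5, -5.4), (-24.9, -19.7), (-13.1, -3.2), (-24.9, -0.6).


x range: [-24.9, -9.5]
y range: [-19.7, -0.6]
Bounding box: (-24.9,-19.7) to (-9.5,-0.6)

(-24.9,-19.7) to (-9.5,-0.6)


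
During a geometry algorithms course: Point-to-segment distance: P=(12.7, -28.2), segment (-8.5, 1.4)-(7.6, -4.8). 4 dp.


Project P onto AB: t = 1 (clamped to [0,1])
Closest point on segment: (7.6, -4.8)
Distance: 23.9493

23.9493


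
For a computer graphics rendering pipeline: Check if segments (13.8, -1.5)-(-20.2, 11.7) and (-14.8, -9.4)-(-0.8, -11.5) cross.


Cross products: d1=170.66, d2=284.06, d3=646.12, d4=532.72
d1*d2 < 0 and d3*d4 < 0? no

No, they don't intersect


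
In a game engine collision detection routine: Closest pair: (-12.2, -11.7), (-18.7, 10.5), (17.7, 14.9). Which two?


d(P0,P1) = 23.132, d(P0,P2) = 40.0196, d(P1,P2) = 36.665
Closest: P0 and P1

Closest pair: (-12.2, -11.7) and (-18.7, 10.5), distance = 23.132


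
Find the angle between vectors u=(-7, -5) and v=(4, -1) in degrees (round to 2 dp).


u.v = -23, |u| = sqrt(74) = 8.6023, |v| = sqrt(17) = 4.1231
cos(theta) = u.v/(|u||v|) = -23/sqrt(1258) = -0.648466
theta = acos(-0.648466) = 130.43 degrees

130.43 degrees


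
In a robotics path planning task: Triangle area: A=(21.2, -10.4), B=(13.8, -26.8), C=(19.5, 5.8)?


Area = |x_A(y_B-y_C) + x_B(y_C-y_A) + x_C(y_A-y_B)|/2
= |(-691.12) + 223.56 + 319.8|/2
= 147.76/2 = 73.88

73.88


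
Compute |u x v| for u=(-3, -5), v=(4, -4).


|u x v| = |(-3)*(-4) - (-5)*4|
= |12 - (-20)| = 32

32


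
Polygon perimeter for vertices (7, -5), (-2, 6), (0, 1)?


Sides: (7, -5)->(-2, 6): sqrt(202) = 14.21267, (-2, 6)->(0, 1): sqrt(29) = 5.385165, (0, 1)->(7, -5): sqrt(85) = 9.219544
Sum = 28.817379
Perimeter = 28.8174

28.8174


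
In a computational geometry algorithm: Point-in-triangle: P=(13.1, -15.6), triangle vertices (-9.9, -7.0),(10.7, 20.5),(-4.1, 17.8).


Cross products: AB x AP = -809.66, BC x BP = 540.76, CA x CP = 620.28
All same sign? no

No, outside


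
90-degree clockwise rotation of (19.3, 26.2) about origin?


90° CW: (x,y) -> (y, -x)
(19.3,26.2) -> (26.2, -19.3)

(26.2, -19.3)


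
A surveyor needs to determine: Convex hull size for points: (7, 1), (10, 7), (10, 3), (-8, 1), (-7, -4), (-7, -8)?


Convex hull vertices (CCW): (-8, 1), (-7, -8), (7, 1), (10, 3), (10, 7)
Count = 5

5


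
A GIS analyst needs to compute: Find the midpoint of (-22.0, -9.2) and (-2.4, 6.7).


M = (((-22)+(-2.4))/2, ((-9.2)+6.7)/2)
= (-12.2, -1.25)

(-12.2, -1.25)


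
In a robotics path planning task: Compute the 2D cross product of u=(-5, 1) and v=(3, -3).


u x v = u_x*v_y - u_y*v_x = (-5)*(-3) - 1*3
= 15 - 3 = 12

12


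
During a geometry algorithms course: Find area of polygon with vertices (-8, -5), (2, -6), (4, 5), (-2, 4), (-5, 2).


Shoelace sum: ((-8)*(-6) - 2*(-5)) + (2*5 - 4*(-6)) + (4*4 - (-2)*5) + ((-2)*2 - (-5)*4) + ((-5)*(-5) - (-8)*2)
= 175
Area = |175|/2 = 87.5

87.5


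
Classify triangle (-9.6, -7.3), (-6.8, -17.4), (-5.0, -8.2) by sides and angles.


Side lengths squared: AB^2=109.85, BC^2=87.88, CA^2=21.97
Sorted: [21.97, 87.88, 109.85]
By sides: Scalene, By angles: Right

Scalene, Right


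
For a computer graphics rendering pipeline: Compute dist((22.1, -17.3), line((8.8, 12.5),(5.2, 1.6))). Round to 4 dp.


|cross product| = 252.25
|line direction| = sqrt(131.77) = 11.4791
Distance = 252.25/sqrt(131.77) = 21.9747

21.9747


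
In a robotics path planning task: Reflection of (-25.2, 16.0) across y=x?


Reflection over y=x: (x,y) -> (y,x)
(-25.2, 16) -> (16, -25.2)

(16, -25.2)


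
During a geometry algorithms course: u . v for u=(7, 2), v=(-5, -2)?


u . v = u_x*v_x + u_y*v_y = 7*(-5) + 2*(-2)
= (-35) + (-4) = -39

-39


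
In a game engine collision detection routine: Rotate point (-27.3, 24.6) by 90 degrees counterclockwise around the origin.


90° CCW: (x,y) -> (-y, x)
(-27.3,24.6) -> (-24.6, -27.3)

(-24.6, -27.3)


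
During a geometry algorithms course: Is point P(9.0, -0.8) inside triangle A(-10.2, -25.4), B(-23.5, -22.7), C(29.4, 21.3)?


Cross products: AB x AP = -379.02, BC x BP = -271.49, CA x CP = -77.52
All same sign? yes

Yes, inside


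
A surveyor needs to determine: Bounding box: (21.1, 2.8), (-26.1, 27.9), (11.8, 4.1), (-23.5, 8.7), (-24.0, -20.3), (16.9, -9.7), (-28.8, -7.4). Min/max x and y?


x range: [-28.8, 21.1]
y range: [-20.3, 27.9]
Bounding box: (-28.8,-20.3) to (21.1,27.9)

(-28.8,-20.3) to (21.1,27.9)


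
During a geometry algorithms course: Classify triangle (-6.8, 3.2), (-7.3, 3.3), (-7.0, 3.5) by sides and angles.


Side lengths squared: AB^2=0.26, BC^2=0.13, CA^2=0.13
Sorted: [0.13, 0.13, 0.26]
By sides: Isosceles, By angles: Right

Isosceles, Right


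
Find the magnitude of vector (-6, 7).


|u| = sqrt((-6)^2 + 7^2) = sqrt(85) = 9.2195

9.2195


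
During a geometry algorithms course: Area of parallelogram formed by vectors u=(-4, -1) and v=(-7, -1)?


|u x v| = |(-4)*(-1) - (-1)*(-7)|
= |4 - 7| = 3

3


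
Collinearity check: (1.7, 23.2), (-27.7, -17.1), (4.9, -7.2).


Cross product: ((-27.7)-1.7)*((-7.2)-23.2) - ((-17.1)-23.2)*(4.9-1.7)
= 1022.72

No, not collinear


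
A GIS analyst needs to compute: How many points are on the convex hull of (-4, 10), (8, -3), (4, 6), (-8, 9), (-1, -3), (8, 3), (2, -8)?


Convex hull vertices (CCW): (-8, 9), (-1, -3), (2, -8), (8, -3), (8, 3), (4, 6), (-4, 10)
Count = 7

7


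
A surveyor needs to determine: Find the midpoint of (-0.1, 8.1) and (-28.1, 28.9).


M = (((-0.1)+(-28.1))/2, (8.1+28.9)/2)
= (-14.1, 18.5)

(-14.1, 18.5)


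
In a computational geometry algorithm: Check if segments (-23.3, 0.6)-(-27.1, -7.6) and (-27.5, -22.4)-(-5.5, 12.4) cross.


Cross products: d1=359.84, d2=311.68, d3=52.96, d4=101.12
d1*d2 < 0 and d3*d4 < 0? no

No, they don't intersect


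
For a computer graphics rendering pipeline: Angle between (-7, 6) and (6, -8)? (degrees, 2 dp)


u.v = -90, |u| = sqrt(85) = 9.2195, |v| = sqrt(100) = 10
cos(theta) = u.v/(|u||v|) = -90/sqrt(8500) = -0.976187
theta = acos(-0.976187) = 167.47 degrees

167.47 degrees


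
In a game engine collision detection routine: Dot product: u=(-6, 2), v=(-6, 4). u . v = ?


u . v = u_x*v_x + u_y*v_y = (-6)*(-6) + 2*4
= 36 + 8 = 44

44


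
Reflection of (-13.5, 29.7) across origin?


Reflection over origin: (x,y) -> (-x,-y)
(-13.5, 29.7) -> (13.5, -29.7)

(13.5, -29.7)


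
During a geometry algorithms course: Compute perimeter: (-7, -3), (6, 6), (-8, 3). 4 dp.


Sides: (-7, -3)->(6, 6): sqrt(250) = 15.811388, (6, 6)->(-8, 3): sqrt(205) = 14.317821, (-8, 3)->(-7, -3): sqrt(37) = 6.082763
Sum = 36.211972
Perimeter = 36.212

36.212


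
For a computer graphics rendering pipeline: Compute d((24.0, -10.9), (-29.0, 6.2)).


dx=-53, dy=17.1
d^2 = (-53)^2 + 17.1^2 = 3101.41
d = sqrt(3101.41) = 55.6903

55.6903


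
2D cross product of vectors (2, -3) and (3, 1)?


u x v = u_x*v_y - u_y*v_x = 2*1 - (-3)*3
= 2 - (-9) = 11

11


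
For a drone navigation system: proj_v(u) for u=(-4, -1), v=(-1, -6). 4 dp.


u.v = 10, |v| = sqrt(37) = 6.0828
Scalar projection = u.v / |v| = 10 / sqrt(37) = 1.644

1.644


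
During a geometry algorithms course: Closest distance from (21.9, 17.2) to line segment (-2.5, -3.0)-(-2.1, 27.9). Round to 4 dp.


Project P onto AB: t = 0.6638 (clamped to [0,1])
Closest point on segment: (-2.2345, 17.5124)
Distance: 24.1365

24.1365


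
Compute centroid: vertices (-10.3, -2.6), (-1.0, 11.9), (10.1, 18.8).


Centroid = ((x_A+x_B+x_C)/3, (y_A+y_B+y_C)/3)
= (((-10.3)+(-1)+10.1)/3, ((-2.6)+11.9+18.8)/3)
= (-0.4, 9.3667)

(-0.4, 9.3667)


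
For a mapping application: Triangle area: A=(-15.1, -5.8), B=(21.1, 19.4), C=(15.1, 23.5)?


Area = |x_A(y_B-y_C) + x_B(y_C-y_A) + x_C(y_A-y_B)|/2
= |61.91 + 618.23 + (-380.52)|/2
= 299.62/2 = 149.81

149.81


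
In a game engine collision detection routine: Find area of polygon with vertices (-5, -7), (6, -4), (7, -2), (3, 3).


Shoelace sum: ((-5)*(-4) - 6*(-7)) + (6*(-2) - 7*(-4)) + (7*3 - 3*(-2)) + (3*(-7) - (-5)*3)
= 99
Area = |99|/2 = 49.5

49.5


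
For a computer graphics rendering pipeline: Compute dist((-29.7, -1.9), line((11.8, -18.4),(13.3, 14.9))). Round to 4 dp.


|cross product| = 1406.7
|line direction| = sqrt(1111.14) = 33.3338
Distance = 1406.7/sqrt(1111.14) = 42.2005

42.2005


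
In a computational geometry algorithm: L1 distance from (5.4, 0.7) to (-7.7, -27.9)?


|5.4-(-7.7)| + |0.7-(-27.9)| = 13.1 + 28.6 = 41.7

41.7


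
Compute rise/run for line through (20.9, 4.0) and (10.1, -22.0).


slope = (y2-y1)/(x2-x1) = ((-22)-4)/(10.1-20.9) = (-26)/(-10.8) = 2.4074

2.4074


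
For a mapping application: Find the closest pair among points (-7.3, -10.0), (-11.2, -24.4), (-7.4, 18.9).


d(P0,P1) = 14.9188, d(P0,P2) = 28.9002, d(P1,P2) = 43.4664
Closest: P0 and P1

Closest pair: (-7.3, -10.0) and (-11.2, -24.4), distance = 14.9188


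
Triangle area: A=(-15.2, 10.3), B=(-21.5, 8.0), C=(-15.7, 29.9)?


Area = |x_A(y_B-y_C) + x_B(y_C-y_A) + x_C(y_A-y_B)|/2
= |332.88 + (-421.4) + (-36.11)|/2
= 124.63/2 = 62.315

62.315


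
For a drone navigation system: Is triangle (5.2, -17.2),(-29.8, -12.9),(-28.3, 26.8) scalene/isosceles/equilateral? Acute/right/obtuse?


Side lengths squared: AB^2=1243.49, BC^2=1578.34, CA^2=3058.25
Sorted: [1243.49, 1578.34, 3058.25]
By sides: Scalene, By angles: Obtuse

Scalene, Obtuse


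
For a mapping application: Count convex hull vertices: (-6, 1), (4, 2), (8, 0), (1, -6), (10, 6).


Convex hull vertices (CCW): (-6, 1), (1, -6), (8, 0), (10, 6)
Count = 4

4


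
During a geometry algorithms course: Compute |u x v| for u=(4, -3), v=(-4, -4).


|u x v| = |4*(-4) - (-3)*(-4)|
= |(-16) - 12| = 28

28


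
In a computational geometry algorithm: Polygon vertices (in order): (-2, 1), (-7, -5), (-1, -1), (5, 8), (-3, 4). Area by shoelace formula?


Shoelace sum: ((-2)*(-5) - (-7)*1) + ((-7)*(-1) - (-1)*(-5)) + ((-1)*8 - 5*(-1)) + (5*4 - (-3)*8) + ((-3)*1 - (-2)*4)
= 65
Area = |65|/2 = 32.5

32.5


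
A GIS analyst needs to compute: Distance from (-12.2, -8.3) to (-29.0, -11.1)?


dx=-16.8, dy=-2.8
d^2 = (-16.8)^2 + (-2.8)^2 = 290.08
d = sqrt(290.08) = 17.0317

17.0317


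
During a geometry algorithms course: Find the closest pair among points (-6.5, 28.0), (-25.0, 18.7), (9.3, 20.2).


d(P0,P1) = 20.706, d(P0,P2) = 17.6204, d(P1,P2) = 34.3328
Closest: P0 and P2

Closest pair: (-6.5, 28.0) and (9.3, 20.2), distance = 17.6204


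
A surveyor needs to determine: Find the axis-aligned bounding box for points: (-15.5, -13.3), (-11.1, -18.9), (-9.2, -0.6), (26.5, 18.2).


x range: [-15.5, 26.5]
y range: [-18.9, 18.2]
Bounding box: (-15.5,-18.9) to (26.5,18.2)

(-15.5,-18.9) to (26.5,18.2)


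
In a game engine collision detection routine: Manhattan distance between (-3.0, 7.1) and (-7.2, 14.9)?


|(-3)-(-7.2)| + |7.1-14.9| = 4.2 + 7.8 = 12

12


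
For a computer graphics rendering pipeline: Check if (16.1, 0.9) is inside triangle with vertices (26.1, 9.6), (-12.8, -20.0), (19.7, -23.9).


Cross products: AB x AP = 42.43, BC x BP = 791.96, CA x CP = 279.32
All same sign? yes

Yes, inside


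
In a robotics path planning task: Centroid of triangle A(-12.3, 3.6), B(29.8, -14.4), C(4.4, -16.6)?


Centroid = ((x_A+x_B+x_C)/3, (y_A+y_B+y_C)/3)
= (((-12.3)+29.8+4.4)/3, (3.6+(-14.4)+(-16.6))/3)
= (7.3, -9.1333)

(7.3, -9.1333)


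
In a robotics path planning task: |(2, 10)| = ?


|u| = sqrt(2^2 + 10^2) = sqrt(104) = 10.198

10.198


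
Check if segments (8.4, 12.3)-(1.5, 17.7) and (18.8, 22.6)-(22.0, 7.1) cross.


Cross products: d1=-194.16, d2=-283.83, d3=-127.23, d4=-37.56
d1*d2 < 0 and d3*d4 < 0? no

No, they don't intersect


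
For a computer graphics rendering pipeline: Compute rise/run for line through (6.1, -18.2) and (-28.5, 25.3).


slope = (y2-y1)/(x2-x1) = (25.3-(-18.2))/((-28.5)-6.1) = 43.5/(-34.6) = -1.2572

-1.2572


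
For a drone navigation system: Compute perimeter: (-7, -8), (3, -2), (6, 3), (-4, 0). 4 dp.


Sides: (-7, -8)->(3, -2): sqrt(136) = 11.661904, (3, -2)->(6, 3): sqrt(34) = 5.830952, (6, 3)->(-4, 0): sqrt(109) = 10.440307, (-4, 0)->(-7, -8): sqrt(73) = 8.544004
Sum = 36.477167
Perimeter = 36.4772

36.4772


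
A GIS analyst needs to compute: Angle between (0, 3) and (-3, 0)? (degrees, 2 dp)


u.v = 0, |u| = sqrt(9) = 3, |v| = sqrt(9) = 3
cos(theta) = u.v/(|u||v|) = 0/sqrt(81) = 0
theta = acos(0) = 90 degrees

90 degrees


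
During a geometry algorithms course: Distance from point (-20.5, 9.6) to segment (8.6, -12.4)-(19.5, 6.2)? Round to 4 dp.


Project P onto AB: t = 0.198 (clamped to [0,1])
Closest point on segment: (10.7579, -8.7178)
Distance: 36.2298

36.2298


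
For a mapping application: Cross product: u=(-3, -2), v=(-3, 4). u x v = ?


u x v = u_x*v_y - u_y*v_x = (-3)*4 - (-2)*(-3)
= (-12) - 6 = -18

-18


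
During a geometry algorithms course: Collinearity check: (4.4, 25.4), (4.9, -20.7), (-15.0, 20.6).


Cross product: (4.9-4.4)*(20.6-25.4) - ((-20.7)-25.4)*((-15)-4.4)
= -896.74

No, not collinear


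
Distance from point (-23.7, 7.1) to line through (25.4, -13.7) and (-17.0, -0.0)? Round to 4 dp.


|cross product| = 209.25
|line direction| = sqrt(1985.45) = 44.5584
Distance = 209.25/sqrt(1985.45) = 4.6961

4.6961


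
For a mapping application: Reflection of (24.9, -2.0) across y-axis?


Reflection over y-axis: (x,y) -> (-x,y)
(24.9, -2) -> (-24.9, -2)

(-24.9, -2)


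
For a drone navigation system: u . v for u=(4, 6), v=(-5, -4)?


u . v = u_x*v_x + u_y*v_y = 4*(-5) + 6*(-4)
= (-20) + (-24) = -44

-44


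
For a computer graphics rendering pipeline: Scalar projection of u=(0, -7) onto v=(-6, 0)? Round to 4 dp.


u.v = 0, |v| = sqrt(36) = 6
Scalar projection = u.v / |v| = 0 / sqrt(36) = 0

0


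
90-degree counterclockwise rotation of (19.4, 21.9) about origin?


90° CCW: (x,y) -> (-y, x)
(19.4,21.9) -> (-21.9, 19.4)

(-21.9, 19.4)


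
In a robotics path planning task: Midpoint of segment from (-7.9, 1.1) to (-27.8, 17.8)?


M = (((-7.9)+(-27.8))/2, (1.1+17.8)/2)
= (-17.85, 9.45)

(-17.85, 9.45)


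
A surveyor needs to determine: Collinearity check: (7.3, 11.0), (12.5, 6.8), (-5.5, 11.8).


Cross product: (12.5-7.3)*(11.8-11) - (6.8-11)*((-5.5)-7.3)
= -49.6

No, not collinear


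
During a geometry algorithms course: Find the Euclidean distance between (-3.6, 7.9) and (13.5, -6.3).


dx=17.1, dy=-14.2
d^2 = 17.1^2 + (-14.2)^2 = 494.05
d = sqrt(494.05) = 22.2272

22.2272


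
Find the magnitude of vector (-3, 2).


|u| = sqrt((-3)^2 + 2^2) = sqrt(13) = 3.6056

3.6056


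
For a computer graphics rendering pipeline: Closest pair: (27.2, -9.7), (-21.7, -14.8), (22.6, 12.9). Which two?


d(P0,P1) = 49.1652, d(P0,P2) = 23.0634, d(P1,P2) = 52.2473
Closest: P0 and P2

Closest pair: (27.2, -9.7) and (22.6, 12.9), distance = 23.0634


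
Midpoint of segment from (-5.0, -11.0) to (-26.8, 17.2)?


M = (((-5)+(-26.8))/2, ((-11)+17.2)/2)
= (-15.9, 3.1)

(-15.9, 3.1)


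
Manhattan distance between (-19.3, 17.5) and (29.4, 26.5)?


|(-19.3)-29.4| + |17.5-26.5| = 48.7 + 9 = 57.7

57.7


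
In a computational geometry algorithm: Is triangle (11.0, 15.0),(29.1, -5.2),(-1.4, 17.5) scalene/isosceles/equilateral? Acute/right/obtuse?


Side lengths squared: AB^2=735.65, BC^2=1445.54, CA^2=160.01
Sorted: [160.01, 735.65, 1445.54]
By sides: Scalene, By angles: Obtuse

Scalene, Obtuse


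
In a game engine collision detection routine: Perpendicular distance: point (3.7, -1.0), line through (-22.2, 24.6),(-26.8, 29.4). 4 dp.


|cross product| = 6.56
|line direction| = sqrt(44.2) = 6.6483
Distance = 6.56/sqrt(44.2) = 0.9867

0.9867


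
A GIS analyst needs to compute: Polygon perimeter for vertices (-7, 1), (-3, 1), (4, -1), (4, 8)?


Sides: (-7, 1)->(-3, 1): sqrt(16) = 4, (-3, 1)->(4, -1): sqrt(53) = 7.28011, (4, -1)->(4, 8): sqrt(81) = 9, (4, 8)->(-7, 1): sqrt(170) = 13.038405
Sum = 33.318515
Perimeter = 33.3185

33.3185


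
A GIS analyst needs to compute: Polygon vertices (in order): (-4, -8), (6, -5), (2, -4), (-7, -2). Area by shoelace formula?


Shoelace sum: ((-4)*(-5) - 6*(-8)) + (6*(-4) - 2*(-5)) + (2*(-2) - (-7)*(-4)) + ((-7)*(-8) - (-4)*(-2))
= 70
Area = |70|/2 = 35

35


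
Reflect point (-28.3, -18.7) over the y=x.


Reflection over y=x: (x,y) -> (y,x)
(-28.3, -18.7) -> (-18.7, -28.3)

(-18.7, -28.3)


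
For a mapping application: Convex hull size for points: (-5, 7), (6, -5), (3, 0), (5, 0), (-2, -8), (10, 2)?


Convex hull vertices (CCW): (-5, 7), (-2, -8), (6, -5), (10, 2)
Count = 4

4


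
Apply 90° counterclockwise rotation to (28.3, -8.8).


90° CCW: (x,y) -> (-y, x)
(28.3,-8.8) -> (8.8, 28.3)

(8.8, 28.3)


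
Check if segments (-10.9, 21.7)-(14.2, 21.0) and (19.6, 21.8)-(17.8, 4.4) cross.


Cross products: d1=-530.52, d2=-92.52, d3=23.86, d4=-414.14
d1*d2 < 0 and d3*d4 < 0? no

No, they don't intersect


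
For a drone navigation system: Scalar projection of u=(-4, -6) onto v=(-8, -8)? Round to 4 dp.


u.v = 80, |v| = sqrt(128) = 11.3137
Scalar projection = u.v / |v| = 80 / sqrt(128) = 7.0711

7.0711


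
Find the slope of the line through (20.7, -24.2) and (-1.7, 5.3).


slope = (y2-y1)/(x2-x1) = (5.3-(-24.2))/((-1.7)-20.7) = 29.5/(-22.4) = -1.317

-1.317


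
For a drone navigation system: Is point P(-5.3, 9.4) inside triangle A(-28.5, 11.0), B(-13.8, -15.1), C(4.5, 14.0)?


Cross products: AB x AP = 582, BC x BP = 201, CA x CP = 122.4
All same sign? yes

Yes, inside


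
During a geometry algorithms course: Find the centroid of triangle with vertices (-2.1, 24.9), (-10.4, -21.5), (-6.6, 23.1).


Centroid = ((x_A+x_B+x_C)/3, (y_A+y_B+y_C)/3)
= (((-2.1)+(-10.4)+(-6.6))/3, (24.9+(-21.5)+23.1)/3)
= (-6.3667, 8.8333)

(-6.3667, 8.8333)


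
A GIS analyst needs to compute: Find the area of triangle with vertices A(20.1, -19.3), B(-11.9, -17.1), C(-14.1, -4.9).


Area = |x_A(y_B-y_C) + x_B(y_C-y_A) + x_C(y_A-y_B)|/2
= |(-245.22) + (-171.36) + 31.02|/2
= 385.56/2 = 192.78

192.78


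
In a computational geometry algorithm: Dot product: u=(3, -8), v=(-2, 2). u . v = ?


u . v = u_x*v_x + u_y*v_y = 3*(-2) + (-8)*2
= (-6) + (-16) = -22

-22


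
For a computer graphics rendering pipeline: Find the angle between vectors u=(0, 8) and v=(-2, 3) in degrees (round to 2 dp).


u.v = 24, |u| = sqrt(64) = 8, |v| = sqrt(13) = 3.6056
cos(theta) = u.v/(|u||v|) = 24/sqrt(832) = 0.83205
theta = acos(0.83205) = 33.69 degrees

33.69 degrees


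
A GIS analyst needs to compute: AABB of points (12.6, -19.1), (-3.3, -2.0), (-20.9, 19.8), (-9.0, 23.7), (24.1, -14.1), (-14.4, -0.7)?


x range: [-20.9, 24.1]
y range: [-19.1, 23.7]
Bounding box: (-20.9,-19.1) to (24.1,23.7)

(-20.9,-19.1) to (24.1,23.7)


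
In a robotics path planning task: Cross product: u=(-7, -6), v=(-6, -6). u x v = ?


u x v = u_x*v_y - u_y*v_x = (-7)*(-6) - (-6)*(-6)
= 42 - 36 = 6

6
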